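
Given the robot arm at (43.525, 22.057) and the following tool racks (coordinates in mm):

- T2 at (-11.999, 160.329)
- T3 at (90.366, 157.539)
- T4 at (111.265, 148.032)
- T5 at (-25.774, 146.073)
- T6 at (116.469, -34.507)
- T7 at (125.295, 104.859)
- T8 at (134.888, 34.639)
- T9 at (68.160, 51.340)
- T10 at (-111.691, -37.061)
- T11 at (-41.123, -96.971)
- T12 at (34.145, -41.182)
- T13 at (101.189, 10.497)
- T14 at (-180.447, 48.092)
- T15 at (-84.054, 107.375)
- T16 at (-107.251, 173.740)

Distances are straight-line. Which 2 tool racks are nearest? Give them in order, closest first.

Distances from (43.525, 22.057):
T2: 149.004 mm
T3: 143.351 mm
T4: 143.033 mm
T5: 142.064 mm
T6: 92.306 mm
T7: 116.372 mm
T8: 92.225 mm
T9: 38.267 mm
T10: 166.093 mm
T11: 146.058 mm
T12: 63.931 mm
T13: 58.811 mm
T14: 225.480 mm
T15: 153.478 mm
T16: 213.872 mm
Sorted: T9 (38.267 mm) < T13 (58.811 mm) < T12 (63.931 mm) < T8 (92.225 mm) < …

T9, T13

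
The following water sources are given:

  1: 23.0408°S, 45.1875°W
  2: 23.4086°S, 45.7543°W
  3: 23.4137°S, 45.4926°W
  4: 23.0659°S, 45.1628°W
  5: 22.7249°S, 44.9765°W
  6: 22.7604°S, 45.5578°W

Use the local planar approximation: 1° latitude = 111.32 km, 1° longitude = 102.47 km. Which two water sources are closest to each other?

1 and 4

Pairwise distances:
1–2: √((-0.3678·111.32)² + (-0.5668·102.47)²) = √(1676.369865 + 3373.285935) = 71.0609 km
1–3: √((-0.3729·111.32)² + (-0.3051·102.47)²) = √(1723.182050 + 977.412497) = 51.9672 km
1–4: √((-0.0251·111.32)² + (0.0247·102.47)²) = √(7.807174 + 6.406007) = 3.7700 km
1–5: √((0.3159·111.32)² + (0.2110·102.47)²) = √(1236.646712 + 467.474992) = 41.2810 km
1–6: √((0.2804·111.32)² + (-0.3703·102.47)²) = √(974.321787 + 1439.795781) = 49.1337 km
2–3: √((-0.0051·111.32)² + (0.2617·102.47)²) = √(0.322320 + 719.119255) = 26.8224 km
2–4: √((0.3427·111.32)² + (0.5915·102.47)²) = √(1455.373974 + 3673.693927) = 71.6175 km
2–5: √((0.6837·111.32)² + (0.7778·102.47)²) = √(5792.653555 + 6352.275862) = 110.2040 km
2–6: √((0.6482·111.32)² + (0.1965·102.47)²) = √(5206.722701 + 405.432521) = 74.9143 km
3–4: √((0.3478·111.32)² + (0.3298·102.47)²) = √(1499.013523 + 1142.075395) = 51.3915 km
3–5: √((0.6888·111.32)² + (0.5161·102.47)²) = √(5879.395454 + 2796.798581) = 93.1461 km
3–6: √((0.6533·111.32)² + (-0.0652·102.47)²) = √(5288.977405 + 44.636349) = 73.0316 km
4–5: √((0.3410·111.32)² + (0.1863·102.47)²) = √(1440.970710 + 364.434247) = 42.4901 km
4–6: √((0.3055·111.32)² + (-0.3950·102.47)²) = √(1156.561748 + 1638.278243) = 52.8662 km
5–6: √((-0.0355·111.32)² + (-0.5813·102.47)²) = √(15.617197 + 3548.085840) = 59.6968 km
Closest pair: 1–4 at 3.7700 km.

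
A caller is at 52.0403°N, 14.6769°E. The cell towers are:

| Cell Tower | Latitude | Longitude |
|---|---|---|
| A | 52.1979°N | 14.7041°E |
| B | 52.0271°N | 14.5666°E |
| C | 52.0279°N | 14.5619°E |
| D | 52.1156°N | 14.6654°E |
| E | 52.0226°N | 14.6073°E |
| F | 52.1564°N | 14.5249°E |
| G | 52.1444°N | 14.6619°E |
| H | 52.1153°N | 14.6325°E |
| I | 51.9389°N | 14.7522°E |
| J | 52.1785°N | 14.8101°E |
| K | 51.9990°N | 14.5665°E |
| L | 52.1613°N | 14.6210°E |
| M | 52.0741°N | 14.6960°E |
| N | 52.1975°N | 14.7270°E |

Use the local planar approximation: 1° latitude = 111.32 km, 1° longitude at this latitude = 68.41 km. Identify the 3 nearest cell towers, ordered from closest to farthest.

M, E, B

Distances from 52.0403°N, 14.6769°E:
A: 17.6424 km
B: 7.6874 km
C: 7.9873 km
D: 8.4192 km
E: 5.1529 km
F: 16.5880 km
G: 11.6338 km
H: 8.8843 km
I: 12.4077 km
J: 17.8805 km
K: 8.8418 km
L: 14.0020 km
M: 3.9830 km
N: 17.8320 km
Sorted: M (3.9830 km) < E (5.1529 km) < B (7.6874 km) < C (7.9873 km) < D (8.4192 km) < …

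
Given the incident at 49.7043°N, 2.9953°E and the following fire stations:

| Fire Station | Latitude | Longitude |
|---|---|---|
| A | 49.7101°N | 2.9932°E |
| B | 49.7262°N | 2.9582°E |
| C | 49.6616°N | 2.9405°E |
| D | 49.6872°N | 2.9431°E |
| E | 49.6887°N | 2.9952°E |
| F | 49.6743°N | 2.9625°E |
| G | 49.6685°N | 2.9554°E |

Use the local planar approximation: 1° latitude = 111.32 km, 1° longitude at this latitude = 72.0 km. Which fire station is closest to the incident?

A

Distances from 49.7043°N, 2.9953°E:
A: 0.6631 km
B: 3.6164 km
C: 6.1776 km
D: 4.2130 km
E: 1.7366 km
F: 4.0902 km
G: 4.9128 km
Minimum: A at 0.6631 km.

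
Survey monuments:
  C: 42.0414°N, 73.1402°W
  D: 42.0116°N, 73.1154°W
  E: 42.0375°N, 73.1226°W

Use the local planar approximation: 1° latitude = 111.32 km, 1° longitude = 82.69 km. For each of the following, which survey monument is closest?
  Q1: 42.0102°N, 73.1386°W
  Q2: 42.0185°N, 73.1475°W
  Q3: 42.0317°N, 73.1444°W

Q1→D; Q2→C; Q3→C

Q1 at 42.0102°N, 73.1386°W:
  C: √((0.0312·111.32)² + (-0.0016·82.69)²) = √(12.063007 + 0.017504) = 3.4757 km
  D: √((0.0014·111.32)² + (0.0232·82.69)²) = √(0.024289 + 3.680289) = 1.9247 km
  E: √((0.0273·111.32)² + (0.0160·82.69)²) = √(9.235740 + 1.750435) = 3.3145 km
  → nearest: D (1.9247 km)
Q2 at 42.0185°N, 73.1475°W:
  C: √((0.0229·111.32)² + (0.0073·82.69)²) = √(6.498563 + 0.364378) = 2.6197 km
  D: √((-0.0069·111.32)² + (0.0321·82.69)²) = √(0.589990 + 7.045569) = 2.7633 km
  E: √((0.0190·111.32)² + (0.0249·82.69)²) = √(4.473563 + 4.239403) = 2.9518 km
  → nearest: C (2.6197 km)
Q3 at 42.0317°N, 73.1444°W:
  C: √((0.0097·111.32)² + (0.0042·82.69)²) = √(1.165977 + 0.120616) = 1.1343 km
  D: √((-0.0201·111.32)² + (0.0290·82.69)²) = √(5.006549 + 5.750452) = 3.2798 km
  E: √((0.0058·111.32)² + (0.0218·82.69)²) = √(0.416872 + 3.249518) = 1.9148 km
  → nearest: C (1.1343 km)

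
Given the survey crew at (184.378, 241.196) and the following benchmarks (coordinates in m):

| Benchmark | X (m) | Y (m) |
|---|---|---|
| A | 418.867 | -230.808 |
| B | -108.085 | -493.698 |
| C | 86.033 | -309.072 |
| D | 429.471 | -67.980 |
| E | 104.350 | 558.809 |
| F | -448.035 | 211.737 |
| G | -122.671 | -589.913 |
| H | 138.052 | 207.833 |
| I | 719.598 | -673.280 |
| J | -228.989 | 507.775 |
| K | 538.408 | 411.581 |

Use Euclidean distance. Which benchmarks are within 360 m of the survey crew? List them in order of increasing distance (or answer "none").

Distances from (184.378, 241.196):
A: 527.042 m
B: 790.951 m
C: 558.987 m
D: 394.538 m
E: 327.540 m
F: 633.099 m
G: 886.014 m
H: 57.089 m
I: 1059.588 m
J: 491.871 m
K: 392.897 m
Threshold 360 m: H (57.089 m), E (327.540 m) are within range.

H, E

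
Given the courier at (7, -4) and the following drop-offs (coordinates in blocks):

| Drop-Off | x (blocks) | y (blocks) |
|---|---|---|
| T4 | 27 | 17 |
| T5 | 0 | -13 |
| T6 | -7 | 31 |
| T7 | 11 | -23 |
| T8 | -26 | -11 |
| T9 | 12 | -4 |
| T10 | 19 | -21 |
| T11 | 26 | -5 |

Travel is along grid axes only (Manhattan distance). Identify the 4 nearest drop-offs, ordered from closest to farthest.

Distances from (7, -4):
T4: 41 blocks
T5: 16 blocks
T6: 49 blocks
T7: 23 blocks
T8: 40 blocks
T9: 5 blocks
T10: 29 blocks
T11: 20 blocks
Sorted: T9 (5 blocks) < T5 (16 blocks) < T11 (20 blocks) < T7 (23 blocks) < T10 (29 blocks) < T8 (40 blocks) < …

T9, T5, T11, T7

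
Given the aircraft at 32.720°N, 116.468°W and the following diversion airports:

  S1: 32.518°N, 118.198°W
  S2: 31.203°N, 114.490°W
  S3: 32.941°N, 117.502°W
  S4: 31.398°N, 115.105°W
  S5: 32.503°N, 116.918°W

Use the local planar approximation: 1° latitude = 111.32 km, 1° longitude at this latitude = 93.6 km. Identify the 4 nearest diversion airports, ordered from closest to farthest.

Distances from 32.720°N, 116.468°W:
S1: √((-0.202·111.32)² + (-1.730·93.6)²) = √(505.64898 + 26220.67718) = 163.482 km
S2: √((-1.517·111.32)² + (1.978·93.6)²) = √(28517.90099 + 34277.11582) = 250.589 km
S3: √((0.221·111.32)² + (-1.034·93.6)²) = √(605.24463 + 9366.83295) = 99.860 km
S4: √((-1.322·111.32)² + (1.363·93.6)²) = √(21657.54900 + 16275.83990) = 194.765 km
S5: √((-0.217·111.32)² + (-0.450·93.6)²) = √(583.53359 + 1774.09440) = 48.555 km
Sorted: S5 (48.555 km) < S3 (99.860 km) < S1 (163.482 km) < S4 (194.765 km) < S2 (250.589 km)

S5, S3, S1, S4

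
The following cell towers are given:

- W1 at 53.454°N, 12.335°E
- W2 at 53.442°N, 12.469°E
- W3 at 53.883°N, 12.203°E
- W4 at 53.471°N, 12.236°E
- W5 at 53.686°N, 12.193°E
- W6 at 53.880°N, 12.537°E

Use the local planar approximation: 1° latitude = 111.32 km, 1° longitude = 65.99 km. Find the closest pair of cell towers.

W1 and W4

Pairwise distances:
W1–W2: √((-0.012·111.32)² + (0.134·65.99)²) = √(1.78447 + 78.19264) = 8.943 km
W1–W3: √((0.429·111.32)² + (-0.132·65.99)²) = √(2280.66228 + 75.87595) = 48.544 km
W1–W4: √((0.017·111.32)² + (-0.099·65.99)²) = √(3.58133 + 42.68022) = 6.802 km
W1–W5: √((0.232·111.32)² + (-0.142·65.99)²) = √(666.99467 + 87.80777) = 27.474 km
W1–W6: √((0.426·111.32)² + (0.202·65.99)²) = √(2248.87643 + 177.68837) = 49.260 km
W2–W3: √((0.441·111.32)² + (-0.266·65.99)²) = √(2410.03625 + 308.11975) = 52.136 km
W2–W4: √((0.029·111.32)² + (-0.233·65.99)²) = √(10.42179 + 236.41123) = 15.711 km
W2–W5: √((0.244·111.32)² + (-0.276·65.99)²) = √(737.77859 + 331.72211) = 32.703 km
W2–W6: √((0.438·111.32)² + (0.068·65.99)²) = √(2377.35817 + 20.13604) = 48.964 km
W3–W4: √((-0.412·111.32)² + (0.033·65.99)²) = √(2103.49182 + 4.74225) = 45.916 km
W3–W5: √((-0.197·111.32)² + (-0.010·65.99)²) = √(480.92665 + 0.43547) = 21.940 km
W3–W6: √((-0.003·111.32)² + (0.334·65.99)²) = √(0.11153 + 485.79069) = 22.043 km
W4–W5: √((0.215·111.32)² + (-0.043·65.99)²) = √(572.82678 + 8.05180) = 24.101 km
W4–W6: √((0.409·111.32)² + (0.301·65.99)²) = √(2072.96997 + 394.53837) = 49.674 km
W5–W6: √((0.194·111.32)² + (0.344·65.99)²) = √(466.39067 + 515.31542) = 31.332 km
Closest pair: W1–W4 at 6.802 km.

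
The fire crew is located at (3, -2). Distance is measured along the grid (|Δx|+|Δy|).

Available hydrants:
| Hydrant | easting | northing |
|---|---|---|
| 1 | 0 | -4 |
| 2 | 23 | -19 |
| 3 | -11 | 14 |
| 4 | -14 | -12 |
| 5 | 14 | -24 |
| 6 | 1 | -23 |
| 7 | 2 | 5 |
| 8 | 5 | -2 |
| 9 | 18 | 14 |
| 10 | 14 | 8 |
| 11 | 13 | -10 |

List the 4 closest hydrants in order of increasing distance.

8, 1, 7, 11

Distances from (3, -2):
1: |-3| + |-2| = 3 + 2 = 5
2: |20| + |-17| = 20 + 17 = 37
3: |-14| + |16| = 14 + 16 = 30
4: |-17| + |-10| = 17 + 10 = 27
5: |11| + |-22| = 11 + 22 = 33
6: |-2| + |-21| = 2 + 21 = 23
7: |-1| + |7| = 1 + 7 = 8
8: |2| + |0| = 2 + 0 = 2
9: |15| + |16| = 15 + 16 = 31
10: |11| + |10| = 11 + 10 = 21
11: |10| + |-8| = 10 + 8 = 18
Sorted: 8 (2) < 1 (5) < 7 (8) < 11 (18) < 10 (21) < 6 (23) < …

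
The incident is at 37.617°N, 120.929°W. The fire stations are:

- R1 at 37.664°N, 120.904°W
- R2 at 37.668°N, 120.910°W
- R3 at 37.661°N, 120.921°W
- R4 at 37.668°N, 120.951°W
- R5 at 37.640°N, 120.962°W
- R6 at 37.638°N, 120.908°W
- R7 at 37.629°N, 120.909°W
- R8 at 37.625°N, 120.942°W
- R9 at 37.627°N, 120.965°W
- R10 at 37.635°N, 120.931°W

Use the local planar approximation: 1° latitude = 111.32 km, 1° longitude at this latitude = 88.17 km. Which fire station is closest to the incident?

Distances from 37.617°N, 120.929°W:
R1: √((0.047·111.32)² + (0.025·88.17)²) = √(27.37424 + 4.85872) = 5.677 km
R2: √((0.051·111.32)² + (0.019·88.17)²) = √(32.23196 + 2.80640) = 5.919 km
R3: √((0.044·111.32)² + (0.008·88.17)²) = √(23.99119 + 0.49753) = 4.949 km
R4: √((0.051·111.32)² + (-0.022·88.17)²) = √(32.23196 + 3.76259) = 6.000 km
R5: √((0.023·111.32)² + (-0.033·88.17)²) = √(6.55544 + 8.46583) = 3.876 km
R6: √((0.021·111.32)² + (0.021·88.17)²) = √(5.46493 + 3.42831) = 2.982 km
R7: √((0.012·111.32)² + (0.020·88.17)²) = √(1.78447 + 3.10958) = 2.212 km
R8: √((0.008·111.32)² + (-0.013·88.17)²) = √(0.79310 + 1.31380) = 1.452 km
R9: √((0.010·111.32)² + (-0.036·88.17)²) = √(1.23921 + 10.07504) = 3.364 km
R10: √((0.018·111.32)² + (-0.002·88.17)²) = √(4.01505 + 0.03110) = 2.012 km
Minimum: R8 at 1.452 km.

R8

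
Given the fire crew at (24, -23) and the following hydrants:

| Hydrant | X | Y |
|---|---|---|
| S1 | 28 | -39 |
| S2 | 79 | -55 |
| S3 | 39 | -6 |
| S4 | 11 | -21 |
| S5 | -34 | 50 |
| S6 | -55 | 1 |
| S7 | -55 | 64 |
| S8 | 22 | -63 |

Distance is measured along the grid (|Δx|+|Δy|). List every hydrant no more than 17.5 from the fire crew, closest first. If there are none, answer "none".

Distances from (24, -23):
S1: |4| + |-16| = 4 + 16 = 20
S2: |55| + |-32| = 55 + 32 = 87
S3: |15| + |17| = 15 + 17 = 32
S4: |-13| + |2| = 13 + 2 = 15
S5: |-58| + |73| = 58 + 73 = 131
S6: |-79| + |24| = 79 + 24 = 103
S7: |-79| + |87| = 79 + 87 = 166
S8: |-2| + |-40| = 2 + 40 = 42
Threshold 17.5: S4 (15) is within range.

S4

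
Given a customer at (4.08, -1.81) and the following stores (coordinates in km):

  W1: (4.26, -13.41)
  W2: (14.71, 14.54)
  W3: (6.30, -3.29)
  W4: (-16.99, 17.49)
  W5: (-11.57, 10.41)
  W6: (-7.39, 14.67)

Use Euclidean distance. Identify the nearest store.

W3

Distances from (4.08, -1.81):
W1: √((0.18)² + (-11.60)²) = √(0.0324 + 134.5600) = 11.60 km
W2: √((10.63)² + (16.35)²) = √(112.9969 + 267.3225) = 19.50 km
W3: √((2.22)² + (-1.48)²) = √(4.9284 + 2.1904) = 2.67 km
W4: √((-21.07)² + (19.30)²) = √(443.9449 + 372.4900) = 28.57 km
W5: √((-15.65)² + (12.22)²) = √(244.9225 + 149.3284) = 19.86 km
W6: √((-11.47)² + (16.48)²) = √(131.5609 + 271.5904) = 20.08 km
Minimum: W3 at 2.67 km.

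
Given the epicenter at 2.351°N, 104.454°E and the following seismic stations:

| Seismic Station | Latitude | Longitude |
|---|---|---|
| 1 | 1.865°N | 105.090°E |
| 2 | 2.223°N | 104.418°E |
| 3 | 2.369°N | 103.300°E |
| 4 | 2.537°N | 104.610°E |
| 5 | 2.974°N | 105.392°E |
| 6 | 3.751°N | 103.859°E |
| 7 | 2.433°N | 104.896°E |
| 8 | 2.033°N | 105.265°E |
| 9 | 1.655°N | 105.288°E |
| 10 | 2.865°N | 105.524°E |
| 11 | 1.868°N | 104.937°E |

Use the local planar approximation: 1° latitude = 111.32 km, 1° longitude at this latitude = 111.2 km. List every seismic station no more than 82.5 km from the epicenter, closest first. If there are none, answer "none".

Distances from 2.351°N, 104.454°E:
1: 89.044 km
2: 14.801 km
3: 128.340 km
4: 27.012 km
5: 125.257 km
6: 169.311 km
7: 49.991 km
8: 96.882 km
9: 120.846 km
10: 132.027 km
11: 75.998 km
Threshold 82.5 km: 2 (14.801 km), 4 (27.012 km), 7 (49.991 km), 11 (75.998 km) are within range.

2, 4, 7, 11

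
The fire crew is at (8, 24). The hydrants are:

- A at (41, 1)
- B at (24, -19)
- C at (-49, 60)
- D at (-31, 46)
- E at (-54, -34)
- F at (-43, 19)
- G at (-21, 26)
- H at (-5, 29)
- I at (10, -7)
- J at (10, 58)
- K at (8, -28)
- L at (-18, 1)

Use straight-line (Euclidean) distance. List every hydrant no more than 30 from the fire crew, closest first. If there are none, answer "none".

Distances from (8, 24):
A: 40.2
B: 45.9
C: 67.4
D: 44.8
E: 84.9
F: 51.2
G: 29.1
H: 13.9
I: 31.1
J: 34.1
K: 52.0
L: 34.7
Threshold 30: H (13.9), G (29.1) are within range.

H, G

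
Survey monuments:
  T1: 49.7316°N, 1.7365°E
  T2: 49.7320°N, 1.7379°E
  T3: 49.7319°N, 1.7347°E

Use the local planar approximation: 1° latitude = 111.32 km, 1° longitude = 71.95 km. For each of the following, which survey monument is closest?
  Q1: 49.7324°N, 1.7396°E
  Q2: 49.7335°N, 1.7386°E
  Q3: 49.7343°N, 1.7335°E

Q1→T2; Q2→T2; Q3→T3

Q1 at 49.7324°N, 1.7396°E:
  T1: √((-0.0008·111.32)² + (-0.0031·71.95)²) = √(0.007931 + 0.049749) = 0.2402 km
  T2: √((-0.0004·111.32)² + (-0.0017·71.95)²) = √(0.001983 + 0.014961) = 0.1302 km
  T3: √((-0.0005·111.32)² + (-0.0049·71.95)²) = √(0.003098 + 0.124295) = 0.3569 km
  → nearest: T2 (0.1302 km)
Q2 at 49.7335°N, 1.7386°E:
  T1: √((-0.0019·111.32)² + (-0.0021·71.95)²) = √(0.044736 + 0.022830) = 0.2599 km
  T2: √((-0.0015·111.32)² + (-0.0007·71.95)²) = √(0.027882 + 0.002537) = 0.1744 km
  T3: √((-0.0016·111.32)² + (-0.0039·71.95)²) = √(0.031724 + 0.078739) = 0.3324 km
  → nearest: T2 (0.1744 km)
Q3 at 49.7343°N, 1.7335°E:
  T1: √((-0.0027·111.32)² + (0.0030·71.95)²) = √(0.090339 + 0.046591) = 0.3700 km
  T2: √((-0.0023·111.32)² + (0.0044·71.95)²) = √(0.065554 + 0.100223) = 0.4072 km
  T3: √((-0.0024·111.32)² + (0.0012·71.95)²) = √(0.071379 + 0.007455) = 0.2808 km
  → nearest: T3 (0.2808 km)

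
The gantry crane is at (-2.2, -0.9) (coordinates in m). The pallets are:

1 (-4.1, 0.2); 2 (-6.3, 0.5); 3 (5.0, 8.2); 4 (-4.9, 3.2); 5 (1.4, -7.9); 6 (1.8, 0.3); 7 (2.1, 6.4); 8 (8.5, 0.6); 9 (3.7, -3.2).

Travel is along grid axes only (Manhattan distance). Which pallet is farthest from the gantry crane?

3

Distances from (-2.2, -0.9):
1: |-1.9| + |1.1| = 1.9 + 1.1 = 3.0 m
2: |-4.1| + |1.4| = 4.1 + 1.4 = 5.5 m
3: |7.2| + |9.1| = 7.2 + 9.1 = 16.3 m
4: |-2.7| + |4.1| = 2.7 + 4.1 = 6.8 m
5: |3.6| + |-7.0| = 3.6 + 7.0 = 10.6 m
6: |4.0| + |1.2| = 4.0 + 1.2 = 5.2 m
7: |4.3| + |7.3| = 4.3 + 7.3 = 11.6 m
8: |10.7| + |1.5| = 10.7 + 1.5 = 12.2 m
9: |5.9| + |-2.3| = 5.9 + 2.3 = 8.2 m
Maximum: 3 at 16.3 m.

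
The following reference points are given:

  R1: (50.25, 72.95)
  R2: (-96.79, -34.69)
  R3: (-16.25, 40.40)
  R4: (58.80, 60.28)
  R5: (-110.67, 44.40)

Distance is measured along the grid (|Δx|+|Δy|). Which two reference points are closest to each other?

Pairwise distances:
R1–R2: 254.68
R1–R3: 99.05
R1–R4: 21.22
R1–R5: 189.47
R2–R3: 155.63
R2–R4: 250.56
R2–R5: 92.97
R3–R4: 94.93
R3–R5: 98.42
R4–R5: 185.35
Closest pair: R1–R4 at 21.22.

R1 and R4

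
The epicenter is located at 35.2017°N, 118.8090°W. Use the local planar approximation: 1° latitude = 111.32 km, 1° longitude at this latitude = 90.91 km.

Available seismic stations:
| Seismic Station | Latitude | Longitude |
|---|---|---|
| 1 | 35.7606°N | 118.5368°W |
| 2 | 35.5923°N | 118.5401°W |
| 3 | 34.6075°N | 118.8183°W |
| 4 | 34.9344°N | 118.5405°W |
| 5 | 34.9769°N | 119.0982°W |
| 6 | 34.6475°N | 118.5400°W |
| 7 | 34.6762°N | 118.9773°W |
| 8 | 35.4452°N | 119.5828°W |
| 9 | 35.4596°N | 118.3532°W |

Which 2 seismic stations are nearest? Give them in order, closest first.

5, 4

Distances from 35.2017°N, 118.8090°W:
1: √((0.5589·111.32)² + (0.2722·90.91)²) = √(3870.923732 + 612.349767) = 66.9573 km
2: √((0.3906·111.32)² + (0.2689·90.91)²) = √(1890.648843 + 597.592200) = 49.8823 km
3: √((-0.5942·111.32)² + (-0.0093·90.91)²) = √(4375.338825 + 0.714808) = 66.1517 km
4: √((-0.2673·111.32)² + (0.2685·90.91)²) = √(885.409776 + 595.815635) = 38.4867 km
5: √((-0.2248·111.32)² + (-0.2892·90.91)²) = √(626.237412 + 691.225725) = 36.2969 km
6: √((-0.5542·111.32)² + (0.2690·90.91)²) = √(3806.093371 + 598.036754) = 66.3636 km
7: √((-0.5255·111.32)² + (-0.1683·90.91)²) = √(3422.093222 + 234.094682) = 60.4664 km
8: √((0.2435·111.32)² + (-0.7738·90.91)²) = √(734.758005 + 4948.581945) = 75.3879 km
9: √((0.2579·111.32)² + (0.4558·90.91)²) = √(824.231256 + 1717.006571) = 50.4107 km
Sorted: 5 (36.2969 km) < 4 (38.4867 km) < 2 (49.8823 km) < 9 (50.4107 km) < …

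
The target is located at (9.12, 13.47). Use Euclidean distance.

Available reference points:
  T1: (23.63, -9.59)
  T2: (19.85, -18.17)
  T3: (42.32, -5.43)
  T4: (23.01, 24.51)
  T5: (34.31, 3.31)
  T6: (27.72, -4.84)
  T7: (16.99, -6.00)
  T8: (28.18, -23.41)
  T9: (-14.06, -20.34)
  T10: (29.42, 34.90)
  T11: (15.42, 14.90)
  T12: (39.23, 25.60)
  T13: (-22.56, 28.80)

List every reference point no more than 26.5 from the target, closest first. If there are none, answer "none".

T11, T4, T7, T6

Distances from (9.12, 13.47):
T1: √((14.51)² + (-23.06)²) = √(210.5401 + 531.7636) = 27.25
T2: √((10.73)² + (-31.64)²) = √(115.1329 + 1001.0896) = 33.41
T3: √((33.20)² + (-18.90)²) = √(1102.2400 + 357.2100) = 38.20
T4: √((13.89)² + (11.04)²) = √(192.9321 + 121.8816) = 17.74
T5: √((25.19)² + (-10.16)²) = √(634.5361 + 103.2256) = 27.16
T6: √((18.60)² + (-18.31)²) = √(345.9600 + 335.2561) = 26.10
T7: √((7.87)² + (-19.47)²) = √(61.9369 + 379.0809) = 21.00
T8: √((19.06)² + (-36.88)²) = √(363.2836 + 1360.1344) = 41.51
T9: √((-23.18)² + (-33.81)²) = √(537.3124 + 1143.1161) = 40.99
T10: √((20.30)² + (21.43)²) = √(412.0900 + 459.2449) = 29.52
T11: √((6.30)² + (1.43)²) = √(39.6900 + 2.0449) = 6.46
T12: √((30.11)² + (12.13)²) = √(906.6121 + 147.1369) = 32.46
T13: √((-31.68)² + (15.33)²) = √(1003.6224 + 235.0089) = 35.19
Threshold 26.5: T11 (6.46), T4 (17.74), T7 (21.00), T6 (26.10) are within range.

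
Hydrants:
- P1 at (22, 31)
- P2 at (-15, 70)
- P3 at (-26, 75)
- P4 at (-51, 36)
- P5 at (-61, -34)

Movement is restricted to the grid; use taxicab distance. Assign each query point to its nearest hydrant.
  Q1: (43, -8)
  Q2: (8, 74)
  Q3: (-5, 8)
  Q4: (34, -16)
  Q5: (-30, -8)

Q1 at (43, -8):
  P1: |-21| + |39| = 21 + 39 = 60
  P2: |-58| + |78| = 58 + 78 = 136
  P3: |-69| + |83| = 69 + 83 = 152
  P4: |-94| + |44| = 94 + 44 = 138
  P5: |-104| + |-26| = 104 + 26 = 130
  → nearest: P1 (60)
Q2 at (8, 74):
  P1: |14| + |-43| = 14 + 43 = 57
  P2: |-23| + |-4| = 23 + 4 = 27
  P3: |-34| + |1| = 34 + 1 = 35
  P4: |-59| + |-38| = 59 + 38 = 97
  P5: |-69| + |-108| = 69 + 108 = 177
  → nearest: P2 (27)
Q3 at (-5, 8):
  P1: |27| + |23| = 27 + 23 = 50
  P2: |-10| + |62| = 10 + 62 = 72
  P3: |-21| + |67| = 21 + 67 = 88
  P4: |-46| + |28| = 46 + 28 = 74
  P5: |-56| + |-42| = 56 + 42 = 98
  → nearest: P1 (50)
Q4 at (34, -16):
  P1: |-12| + |47| = 12 + 47 = 59
  P2: |-49| + |86| = 49 + 86 = 135
  P3: |-60| + |91| = 60 + 91 = 151
  P4: |-85| + |52| = 85 + 52 = 137
  P5: |-95| + |-18| = 95 + 18 = 113
  → nearest: P1 (59)
Q5 at (-30, -8):
  P1: |52| + |39| = 52 + 39 = 91
  P2: |15| + |78| = 15 + 78 = 93
  P3: |4| + |83| = 4 + 83 = 87
  P4: |-21| + |44| = 21 + 44 = 65
  P5: |-31| + |-26| = 31 + 26 = 57
  → nearest: P5 (57)

Q1→P1; Q2→P2; Q3→P1; Q4→P1; Q5→P5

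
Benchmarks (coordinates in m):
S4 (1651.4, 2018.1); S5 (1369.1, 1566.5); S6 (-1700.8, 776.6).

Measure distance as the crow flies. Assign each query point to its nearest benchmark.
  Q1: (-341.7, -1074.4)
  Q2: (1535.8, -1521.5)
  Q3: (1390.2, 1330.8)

Q1 at (-341.7, -1074.4):
  S4: √((1993.1)² + (3092.5)²) = √(3972447.610 + 9563556.250) = 3679.1 m
  S5: √((1710.8)² + (2640.9)²) = √(2926836.640 + 6974352.810) = 3146.6 m
  S6: √((-1359.1)² + (1851.0)²) = √(1847152.810 + 3426201.000) = 2296.4 m
  → nearest: S6 (2296.4 m)
Q2 at (1535.8, -1521.5):
  S4: √((115.6)² + (3539.6)²) = √(13363.360 + 12528768.160) = 3541.5 m
  S5: √((-166.7)² + (3088.0)²) = √(27788.890 + 9535744.000) = 3092.5 m
  S6: √((-3236.6)² + (2298.1)²) = √(10475579.560 + 5281263.610) = 3969.5 m
  → nearest: S5 (3092.5 m)
Q3 at (1390.2, 1330.8):
  S4: √((261.2)² + (687.3)²) = √(68225.440 + 472381.290) = 735.3 m
  S5: √((-21.1)² + (235.7)²) = √(445.210 + 55554.490) = 236.6 m
  S6: √((-3091.0)² + (-554.2)²) = √(9554281.000 + 307137.640) = 3140.3 m
  → nearest: S5 (236.6 m)

Q1→S6; Q2→S5; Q3→S5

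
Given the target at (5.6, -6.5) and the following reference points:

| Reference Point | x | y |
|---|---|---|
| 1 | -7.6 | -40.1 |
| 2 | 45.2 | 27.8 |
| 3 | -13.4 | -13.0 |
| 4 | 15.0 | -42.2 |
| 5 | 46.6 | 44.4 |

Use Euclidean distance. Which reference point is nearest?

Distances from (5.6, -6.5):
1: 36.1
2: 52.4
3: 20.1
4: 36.9
5: 65.4
Minimum: 3 at 20.1.

3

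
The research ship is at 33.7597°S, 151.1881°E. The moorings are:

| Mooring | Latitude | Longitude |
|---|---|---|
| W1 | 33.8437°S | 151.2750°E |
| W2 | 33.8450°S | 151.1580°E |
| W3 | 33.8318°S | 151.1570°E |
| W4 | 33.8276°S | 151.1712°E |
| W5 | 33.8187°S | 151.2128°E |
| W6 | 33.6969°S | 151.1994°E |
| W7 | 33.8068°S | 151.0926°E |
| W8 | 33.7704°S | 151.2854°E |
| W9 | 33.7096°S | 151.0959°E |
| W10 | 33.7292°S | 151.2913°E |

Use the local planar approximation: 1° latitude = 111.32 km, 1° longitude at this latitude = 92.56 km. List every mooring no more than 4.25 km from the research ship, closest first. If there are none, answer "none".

Distances from 33.7597°S, 151.1881°E:
W1: 12.3344 km
W2: 9.8959 km
W3: 8.5268 km
W4: 7.7188 km
W5: 6.9544 km
W6: 7.0687 km
W7: 10.2775 km
W8: 9.0845 km
W9: 10.1948 km
W10: 10.1377 km
Threshold 4.25 km: none within range.

none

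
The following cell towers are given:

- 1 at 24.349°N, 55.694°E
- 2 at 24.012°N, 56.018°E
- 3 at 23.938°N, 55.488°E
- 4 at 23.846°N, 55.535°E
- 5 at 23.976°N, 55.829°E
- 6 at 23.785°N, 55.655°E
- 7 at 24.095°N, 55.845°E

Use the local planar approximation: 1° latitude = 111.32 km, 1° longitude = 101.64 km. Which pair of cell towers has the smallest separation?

3 and 4

Pairwise distances:
1–2: 49.918 km
1–3: 50.316 km
1–4: 58.279 km
1–5: 43.731 km
1–6: 62.909 km
1–7: 32.172 km
2–3: 54.495 km
2–4: 52.455 km
2–5: 19.624 km
2–6: 44.719 km
2–7: 19.863 km
3–4: 11.301 km
3–5: 34.916 km
3–6: 24.046 km
3–7: 40.275 km
4–5: 33.202 km
4–6: 13.960 km
4–7: 41.966 km
5–6: 27.656 km
5–7: 13.347 km
6–7: 39.545 km
Closest pair: 3–4 at 11.301 km.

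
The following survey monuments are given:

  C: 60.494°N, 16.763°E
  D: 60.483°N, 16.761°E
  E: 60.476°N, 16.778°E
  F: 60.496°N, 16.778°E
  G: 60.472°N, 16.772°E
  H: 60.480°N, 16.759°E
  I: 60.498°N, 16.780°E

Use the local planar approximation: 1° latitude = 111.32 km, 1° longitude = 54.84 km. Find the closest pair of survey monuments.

Pairwise distances:
C–D: √((-0.011·111.32)² + (-0.002·54.84)²) = √(1.49945 + 0.01203) = 1.229 km
C–E: √((-0.018·111.32)² + (0.015·54.84)²) = √(4.01505 + 0.67667) = 2.166 km
C–F: √((0.002·111.32)² + (0.015·54.84)²) = √(0.04957 + 0.67667) = 0.852 km
C–G: √((-0.022·111.32)² + (0.009·54.84)²) = √(5.99780 + 0.24360) = 2.498 km
C–H: √((-0.014·111.32)² + (-0.004·54.84)²) = √(2.42886 + 0.04812) = 1.574 km
C–I: √((0.004·111.32)² + (0.017·54.84)²) = √(0.19827 + 0.86915) = 1.033 km
D–E: √((-0.007·111.32)² + (0.017·54.84)²) = √(0.60721 + 0.86915) = 1.215 km
D–F: √((0.013·111.32)² + (0.017·54.84)²) = √(2.09427 + 0.86915) = 1.721 km
D–G: √((-0.011·111.32)² + (0.011·54.84)²) = √(1.49945 + 0.36390) = 1.365 km
D–H: √((-0.003·111.32)² + (-0.002·54.84)²) = √(0.11153 + 0.01203) = 0.352 km
D–I: √((0.015·111.32)² + (0.019·54.84)²) = √(2.78823 + 1.08568) = 1.968 km
E–F: √((0.020·111.32)² + (0.000·54.84)²) = √(4.95686 + 0.00000) = 2.226 km
E–G: √((-0.004·111.32)² + (-0.006·54.84)²) = √(0.19827 + 0.10827) = 0.554 km
E–H: √((0.004·111.32)² + (-0.019·54.84)²) = √(0.19827 + 1.08568) = 1.133 km
E–I: √((0.022·111.32)² + (0.002·54.84)²) = √(5.99780 + 0.01203) = 2.451 km
F–G: √((-0.024·111.32)² + (-0.006·54.84)²) = √(7.13787 + 0.10827) = 2.692 km
F–H: √((-0.016·111.32)² + (-0.019·54.84)²) = √(3.17239 + 1.08568) = 2.064 km
F–I: √((0.002·111.32)² + (0.002·54.84)²) = √(0.04957 + 0.01203) = 0.248 km
G–H: √((0.008·111.32)² + (-0.013·54.84)²) = √(0.79310 + 0.50825) = 1.141 km
G–I: √((0.026·111.32)² + (0.008·54.84)²) = √(8.37709 + 0.19248) = 2.927 km
H–I: √((0.018·111.32)² + (0.021·54.84)²) = √(4.01505 + 1.32627) = 2.311 km
Closest pair: F–I at 0.248 km.

F and I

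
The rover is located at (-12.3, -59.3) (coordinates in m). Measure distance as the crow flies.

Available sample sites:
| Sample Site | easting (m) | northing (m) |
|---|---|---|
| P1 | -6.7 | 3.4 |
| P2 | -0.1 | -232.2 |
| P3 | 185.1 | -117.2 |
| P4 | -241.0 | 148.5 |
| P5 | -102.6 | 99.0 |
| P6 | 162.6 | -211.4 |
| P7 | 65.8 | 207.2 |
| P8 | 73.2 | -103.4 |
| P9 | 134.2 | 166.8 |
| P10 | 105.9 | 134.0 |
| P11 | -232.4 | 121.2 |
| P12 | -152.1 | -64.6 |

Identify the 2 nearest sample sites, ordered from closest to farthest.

Distances from (-12.3, -59.3):
P1: 62.9 m
P2: 173.3 m
P3: 205.7 m
P4: 309.0 m
P5: 182.2 m
P6: 231.8 m
P7: 277.7 m
P8: 96.2 m
P9: 269.4 m
P10: 226.6 m
P11: 284.6 m
P12: 139.9 m
Sorted: P1 (62.9 m) < P8 (96.2 m) < P12 (139.9 m) < P2 (173.3 m) < …

P1, P8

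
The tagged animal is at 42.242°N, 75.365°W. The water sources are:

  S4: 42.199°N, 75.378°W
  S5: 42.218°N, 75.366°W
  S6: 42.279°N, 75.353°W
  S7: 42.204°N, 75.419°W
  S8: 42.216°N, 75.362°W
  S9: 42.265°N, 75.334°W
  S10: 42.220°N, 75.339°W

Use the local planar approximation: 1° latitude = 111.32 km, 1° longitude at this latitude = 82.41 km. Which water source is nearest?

Distances from 42.242°N, 75.365°W:
S4: √((-0.043·111.32)² + (-0.013·82.41)²) = √(22.91307 + 1.14775) = 4.905 km
S5: √((-0.024·111.32)² + (-0.001·82.41)²) = √(7.13787 + 0.00679) = 2.673 km
S6: √((0.037·111.32)² + (0.012·82.41)²) = √(16.96484 + 0.97796) = 4.236 km
S7: √((-0.038·111.32)² + (-0.054·82.41)²) = √(17.89425 + 19.80375) = 6.140 km
S8: √((-0.026·111.32)² + (0.003·82.41)²) = √(8.37709 + 0.06112) = 2.905 km
S9: √((0.023·111.32)² + (0.031·82.41)²) = √(6.55544 + 6.52654) = 3.617 km
S10: √((-0.022·111.32)² + (0.026·82.41)²) = √(5.99780 + 4.59099) = 3.254 km
Minimum: S5 at 2.673 km.

S5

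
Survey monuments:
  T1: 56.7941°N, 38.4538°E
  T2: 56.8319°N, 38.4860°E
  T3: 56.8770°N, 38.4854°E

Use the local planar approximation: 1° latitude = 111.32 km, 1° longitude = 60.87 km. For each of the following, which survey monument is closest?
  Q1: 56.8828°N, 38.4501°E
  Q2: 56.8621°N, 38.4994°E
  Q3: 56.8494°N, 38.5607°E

Q1→T3; Q2→T3; Q3→T2

Q1 at 56.8828°N, 38.4501°E:
  T1: 9.8767 km
  T2: 6.0730 km
  T3: 2.2436 km
  → nearest: T3 (2.2436 km)
Q2 at 56.8621°N, 38.4994°E:
  T1: 8.0626 km
  T2: 3.4594 km
  T3: 1.8648 km
  → nearest: T3 (1.8648 km)
Q3 at 56.8494°N, 38.5607°E:
  T1: 8.9575 km
  T2: 4.9467 km
  T3: 5.5180 km
  → nearest: T2 (4.9467 km)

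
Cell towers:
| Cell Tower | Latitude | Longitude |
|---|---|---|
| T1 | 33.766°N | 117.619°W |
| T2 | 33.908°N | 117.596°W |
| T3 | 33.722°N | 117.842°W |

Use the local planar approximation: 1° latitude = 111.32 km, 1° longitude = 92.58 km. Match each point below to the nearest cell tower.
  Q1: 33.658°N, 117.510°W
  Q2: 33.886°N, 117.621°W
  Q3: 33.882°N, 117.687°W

Q1 at 33.658°N, 117.510°W:
  T1: √((0.108·111.32)² + (-0.109·92.58)²) = √(144.54195 + 101.83272) = 15.696 km
  T2: √((0.250·111.32)² + (-0.086·92.58)²) = √(774.50890 + 63.39153) = 28.947 km
  T3: √((0.064·111.32)² + (-0.332·92.58)²) = √(50.75822 + 944.73612) = 31.551 km
  → nearest: T1 (15.696 km)
Q2 at 33.886°N, 117.621°W:
  T1: √((-0.120·111.32)² + (0.002·92.58)²) = √(178.44685 + 0.03428) = 13.360 km
  T2: √((0.022·111.32)² + (0.025·92.58)²) = √(5.99780 + 5.35691) = 3.370 km
  T3: √((-0.164·111.32)² + (-0.221·92.58)²) = √(333.29906 + 418.61897) = 27.421 km
  → nearest: T2 (3.370 km)
Q3 at 33.882°N, 117.687°W:
  T1: √((-0.116·111.32)² + (0.068·92.58)²) = √(166.74867 + 39.63256) = 14.366 km
  T2: √((0.026·111.32)² + (0.091·92.58)²) = √(8.37709 + 70.97692) = 8.908 km
  T3: √((-0.160·111.32)² + (-0.155·92.58)²) = √(317.23885 + 205.91963) = 22.873 km
  → nearest: T2 (8.908 km)

Q1→T1; Q2→T2; Q3→T2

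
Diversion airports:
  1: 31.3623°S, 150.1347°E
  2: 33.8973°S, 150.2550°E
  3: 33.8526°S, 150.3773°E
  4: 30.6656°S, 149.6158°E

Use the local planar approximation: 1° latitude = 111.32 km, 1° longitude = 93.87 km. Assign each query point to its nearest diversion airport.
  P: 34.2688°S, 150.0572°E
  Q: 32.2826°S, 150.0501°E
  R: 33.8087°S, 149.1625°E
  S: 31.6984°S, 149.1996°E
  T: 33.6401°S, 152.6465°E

P→2; Q→1; R→2; S→1; T→3

P at 34.2688°S, 150.0572°E:
  1: √((2.9065·111.32)² + (0.0775·93.87)²) = √(104685.624920 + 52.924534) = 323.6334 km
  2: √((0.3715·111.32)² + (0.1978·93.87)²) = √(1710.267455 + 344.751536) = 45.3323 km
  3: √((0.4162·111.32)² + (0.3201·93.87)²) = √(2146.597143 + 902.869504) = 55.2220 km
  4: √((3.6032·111.32)² + (-0.4414·93.87)²) = √(160887.807360 + 1716.794421) = 403.2426 km
  → nearest: 2 (45.3323 km)
Q at 32.2826°S, 150.0501°E:
  1: √((0.9203·111.32)² + (0.0846·93.87)²) = √(10495.550905 + 63.065866) = 102.7551 km
  2: √((-1.6147·111.32)² + (0.2049·93.87)²) = √(32309.488741 + 369.945333) = 180.7745 km
  3: √((-1.5700·111.32)² + (0.3272·93.87)²) = √(30545.391802 + 943.366013) = 177.4507 km
  4: √((1.6170·111.32)² + (-0.4343·93.87)²) = √(32401.598420 + 1662.008706) = 184.5633 km
  → nearest: 1 (102.7551 km)
R at 33.8087°S, 149.1625°E:
  1: √((2.4464·111.32)² + (0.9722·93.87)²) = √(74165.397966 + 8328.463163) = 287.2174 km
  2: √((-0.0886·111.32)² + (1.0925·93.87)²) = √(97.277822 + 10517.112681) = 103.0262 km
  3: √((-0.0439·111.32)² + (1.2148·93.87)²) = √(23.882261 + 13003.588035) = 114.1379 km
  4: √((3.1431·111.32)² + (0.4533·93.87)²) = √(122422.936524 + 1810.610664) = 352.4678 km
  → nearest: 2 (103.0262 km)
S at 31.6984°S, 149.1996°E:
  1: √((0.3361·111.32)² + (0.9351·93.87)²) = √(1399.856184 + 7704.948668) = 95.4191 km
  2: √((-2.1989·111.32)² + (1.0554·93.87)²) = √(59918.006241 + 9814.943760) = 264.0700 km
  3: √((-2.1542·111.32)² + (1.1777·93.87)²) = √(57506.698933 + 12221.457049) = 264.0609 km
  4: √((1.0328·111.32)² + (0.4162·93.87)²) = √(13218.398904 + 1526.362851) = 121.4280 km
  → nearest: 1 (95.4191 km)
T at 33.6401°S, 152.6465°E:
  1: √((2.2778·111.32)² + (-2.5118·93.87)²) = √(64295.055058 + 55593.465586) = 346.2492 km
  2: √((-0.2572·111.32)² + (-2.3915·93.87)²) = √(819.763021 + 50395.807243) = 226.3086 km
  3: √((-0.2125·111.32)² + (-2.2692·93.87)²) = √(559.582680 + 45373.176600) = 214.3193 km
  4: √((2.9745·111.32)² + (-3.0307·93.87)²) = √(109641.341803 + 80935.589388) = 436.5512 km
  → nearest: 3 (214.3193 km)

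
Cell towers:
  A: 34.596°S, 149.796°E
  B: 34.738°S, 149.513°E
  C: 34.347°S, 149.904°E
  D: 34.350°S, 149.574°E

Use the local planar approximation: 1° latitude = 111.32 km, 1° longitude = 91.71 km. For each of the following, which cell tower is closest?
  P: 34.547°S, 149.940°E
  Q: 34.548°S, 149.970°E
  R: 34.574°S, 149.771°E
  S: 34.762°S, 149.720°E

P→A; Q→A; R→A; S→B

P at 34.547°S, 149.940°E:
  A: √((-0.049·111.32)² + (-0.144·91.71)²) = √(29.75353 + 174.40477) = 14.288 km
  B: √((-0.191·111.32)² + (-0.427·91.71)²) = √(452.07775 + 1533.51891) = 44.560 km
  C: √((0.200·111.32)² + (-0.036·91.71)²) = √(495.68570 + 10.90030) = 22.507 km
  D: √((0.197·111.32)² + (-0.366·91.71)²) = √(480.92665 + 1126.66696) = 40.095 km
  → nearest: A (14.288 km)
Q at 34.548°S, 149.970°E:
  A: √((-0.048·111.32)² + (-0.174·91.71)²) = √(28.55150 + 254.64308) = 16.828 km
  B: √((-0.190·111.32)² + (-0.457·91.71)²) = √(447.35634 + 1756.57132) = 46.946 km
  C: √((0.201·111.32)² + (-0.066·91.71)²) = √(500.65495 + 36.63711) = 23.180 km
  D: √((0.198·111.32)² + (-0.396·91.71)²) = √(485.82155 + 1318.93611) = 42.482 km
  → nearest: A (16.828 km)
R at 34.574°S, 149.771°E:
  A: √((-0.022·111.32)² + (0.025·91.71)²) = √(5.99780 + 5.25670) = 3.355 km
  B: √((-0.164·111.32)² + (-0.258·91.71)²) = √(333.29906 + 559.85144) = 29.886 km
  C: √((0.227·111.32)² + (0.133·91.71)²) = √(638.55471 + 148.77730) = 28.059 km
  D: √((0.224·111.32)² + (-0.197·91.71)²) = √(621.78814 + 326.41179) = 30.793 km
  → nearest: A (3.355 km)
S at 34.762°S, 149.720°E:
  A: √((0.166·111.32)² + (0.076·91.71)²) = √(341.47788 + 48.58034) = 19.750 km
  B: √((0.024·111.32)² + (-0.207·91.71)²) = √(7.13787 + 360.39112) = 19.171 km
  C: √((0.415·111.32)² + (0.184·91.71)²) = √(2134.23672 + 284.75348) = 49.183 km
  D: √((0.412·111.32)² + (-0.146·91.71)²) = √(2103.49182 + 179.28299) = 47.778 km
  → nearest: B (19.171 km)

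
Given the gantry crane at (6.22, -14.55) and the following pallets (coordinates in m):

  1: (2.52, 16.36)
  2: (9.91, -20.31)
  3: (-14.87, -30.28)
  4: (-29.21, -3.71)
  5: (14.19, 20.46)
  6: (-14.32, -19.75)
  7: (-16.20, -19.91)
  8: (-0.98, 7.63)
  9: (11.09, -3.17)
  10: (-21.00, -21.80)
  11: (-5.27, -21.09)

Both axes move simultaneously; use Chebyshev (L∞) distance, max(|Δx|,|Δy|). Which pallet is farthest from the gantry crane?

4

Distances from (6.22, -14.55):
1: 30.91 m
2: 5.76 m
3: 21.09 m
4: 35.43 m
5: 35.01 m
6: 20.54 m
7: 22.42 m
8: 22.18 m
9: 11.38 m
10: 27.22 m
11: 11.49 m
Maximum: 4 at 35.43 m.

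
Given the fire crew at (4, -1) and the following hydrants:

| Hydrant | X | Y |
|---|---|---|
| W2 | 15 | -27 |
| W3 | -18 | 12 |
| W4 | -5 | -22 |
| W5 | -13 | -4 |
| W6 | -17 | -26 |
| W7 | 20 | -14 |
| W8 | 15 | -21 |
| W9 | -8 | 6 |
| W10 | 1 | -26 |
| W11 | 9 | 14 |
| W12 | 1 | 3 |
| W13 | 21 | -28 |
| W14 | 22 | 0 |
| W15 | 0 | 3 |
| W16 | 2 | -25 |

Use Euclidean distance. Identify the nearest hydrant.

W12

Distances from (4, -1):
W2: √((11)² + (-26)²) = √(121.0000 + 676.0000) = 28.23
W3: √((-22)² + (13)²) = √(484.0000 + 169.0000) = 25.55
W4: √((-9)² + (-21)²) = √(81.0000 + 441.0000) = 22.85
W5: √((-17)² + (-3)²) = √(289.0000 + 9.0000) = 17.26
W6: √((-21)² + (-25)²) = √(441.0000 + 625.0000) = 32.65
W7: √((16)² + (-13)²) = √(256.0000 + 169.0000) = 20.62
W8: √((11)² + (-20)²) = √(121.0000 + 400.0000) = 22.83
W9: √((-12)² + (7)²) = √(144.0000 + 49.0000) = 13.89
W10: √((-3)² + (-25)²) = √(9.0000 + 625.0000) = 25.18
W11: √((5)² + (15)²) = √(25.0000 + 225.0000) = 15.81
W12: √((-3)² + (4)²) = √(9.0000 + 16.0000) = 5.00
W13: √((17)² + (-27)²) = √(289.0000 + 729.0000) = 31.91
W14: √((18)² + (1)²) = √(324.0000 + 1.0000) = 18.03
W15: √((-4)² + (4)²) = √(16.0000 + 16.0000) = 5.66
W16: √((-2)² + (-24)²) = √(4.0000 + 576.0000) = 24.08
Minimum: W12 at 5.00.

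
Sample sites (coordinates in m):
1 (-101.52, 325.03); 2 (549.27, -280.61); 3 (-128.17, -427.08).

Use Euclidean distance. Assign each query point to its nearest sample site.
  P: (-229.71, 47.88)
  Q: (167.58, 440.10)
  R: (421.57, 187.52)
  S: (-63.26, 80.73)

P at (-229.71, 47.88):
  1: 305.36 m
  2: 845.41 m
  3: 485.69 m
  → nearest: 1 (305.36 m)
Q at (167.58, 440.10):
  1: 292.67 m
  2: 815.54 m
  3: 916.23 m
  → nearest: 1 (292.67 m)
R at (421.57, 187.52):
  1: 540.86 m
  2: 485.23 m
  3: 824.59 m
  → nearest: 2 (485.23 m)
S at (-63.26, 80.73):
  1: 247.28 m
  2: 711.17 m
  3: 511.94 m
  → nearest: 1 (247.28 m)

P→1; Q→1; R→2; S→1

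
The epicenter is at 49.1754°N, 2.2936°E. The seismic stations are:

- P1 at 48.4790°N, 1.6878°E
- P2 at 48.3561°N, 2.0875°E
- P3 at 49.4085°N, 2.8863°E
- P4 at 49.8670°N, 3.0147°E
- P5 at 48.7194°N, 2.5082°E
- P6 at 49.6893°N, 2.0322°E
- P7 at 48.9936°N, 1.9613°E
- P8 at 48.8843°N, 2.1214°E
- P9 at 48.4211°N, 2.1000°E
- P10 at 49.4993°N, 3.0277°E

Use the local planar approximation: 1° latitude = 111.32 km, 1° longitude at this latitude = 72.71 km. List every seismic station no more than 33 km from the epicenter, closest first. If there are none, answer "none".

Distances from 49.1754°N, 2.2936°E:
P1: √((-0.6964·111.32)² + (-0.6058·72.71)²) = √(6009.853980 + 1940.201461) = 89.1631 km
P2: √((-0.8193·111.32)² + (-0.2061·72.71)²) = √(8318.256442 + 224.566139) = 92.4274 km
P3: √((0.2331·111.32)² + (0.5927·72.71)²) = √(673.334617 + 1857.197728) = 50.3044 km
P4: √((0.6916·111.32)² + (0.7211·72.71)²) = √(5927.292571 + 2749.028741) = 93.1468 km
P5: √((-0.4560·111.32)² + (0.2146·72.71)²) = √(2576.772522 + 243.471272) = 53.1060 km
P6: √((0.5139·111.32)² + (-0.2614·72.71)²) = √(3272.680665 + 361.243013) = 60.2820 km
P7: √((-0.1818·111.32)² + (-0.3323·72.71)²) = √(409.575673 + 583.779677) = 31.5175 km
P8: √((-0.2911·111.32)² + (-0.1722·72.71)²) = √(1050.100357 + 156.766977) = 34.7400 km
P9: √((-0.7543·111.32)² + (-0.1936·72.71)²) = √(7050.738549 + 198.152244) = 85.1404 km
P10: √((0.3239·111.32)² + (0.7341·72.71)²) = √(1300.074654 + 2849.041251) = 64.4136 km
Threshold 33 km: P7 (31.5175 km) is within range.

P7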